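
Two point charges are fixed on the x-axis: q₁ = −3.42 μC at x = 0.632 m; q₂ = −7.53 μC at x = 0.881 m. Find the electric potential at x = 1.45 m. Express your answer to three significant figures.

The total potential is the scalar sum of each charge's contribution, V = Σ kqᵢ/rᵢ.
Distances from the field point to each charge: r₁ = 0.818 m, r₂ = 0.569 m.
V = k[(-3.42×10⁻⁶)/(0.818) + (-7.53×10⁻⁶)/(0.569)] = -1.57×10⁵ V.

-1.57×10⁵ V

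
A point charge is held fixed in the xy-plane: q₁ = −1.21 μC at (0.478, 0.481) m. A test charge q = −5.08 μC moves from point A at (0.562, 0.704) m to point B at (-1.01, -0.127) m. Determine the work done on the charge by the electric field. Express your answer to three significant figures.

0.198 J

The work done by the electric force is W_field = −ΔU = −q(V_B − V_A) = q(V_A − V_B).
At A: distance to the source charge is 0.238 m; V_A = kq₁/r = -4.56×10⁴ V.
At B: distance to the source charge is 1.61 m; V_B = kq₁/r = -6770 V.
ΔV = V_B − V_A = 3.89×10⁴ V.
W_field = −qΔV = −(-5.08×10⁻⁶ C)(3.89×10⁴ V) = 0.198 J.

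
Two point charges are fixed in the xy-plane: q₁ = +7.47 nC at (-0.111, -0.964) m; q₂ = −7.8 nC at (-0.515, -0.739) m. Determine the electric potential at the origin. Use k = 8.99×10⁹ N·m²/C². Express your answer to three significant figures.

The total potential is the scalar sum of each charge's contribution, V = Σ kqᵢ/rᵢ.
Distances from the field point to each charge: r₁ = 0.970 m, r₂ = 0.901 m.
V = k[(7.47×10⁻⁹)/(0.970) + (-7.80×10⁻⁹)/(0.901)] = -8.64 V.

-8.64 V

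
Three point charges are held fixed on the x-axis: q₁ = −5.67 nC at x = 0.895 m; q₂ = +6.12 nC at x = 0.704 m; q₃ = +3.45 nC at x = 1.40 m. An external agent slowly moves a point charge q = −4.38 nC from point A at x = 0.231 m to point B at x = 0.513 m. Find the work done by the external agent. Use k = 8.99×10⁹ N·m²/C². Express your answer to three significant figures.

For quasistatic motion the external work equals the change in potential energy: W_ext = qΔV = q(V_B − V_A).
At A: distances to the source charges are 0.664 m, 0.473 m, 1.17 m; V_A = Σ kqᵢ/rᵢ = 66.1 V.
At B: distances to the source charges are 0.382 m, 0.191 m, 0.887 m; V_B = Σ kqᵢ/rᵢ = 190 V.
ΔV = V_B − V_A = 124 V.
W_ext = qΔV = (-4.38×10⁻⁹ C)(124 V) = -5.41×10⁻⁷ J.

-5.41×10⁻⁷ J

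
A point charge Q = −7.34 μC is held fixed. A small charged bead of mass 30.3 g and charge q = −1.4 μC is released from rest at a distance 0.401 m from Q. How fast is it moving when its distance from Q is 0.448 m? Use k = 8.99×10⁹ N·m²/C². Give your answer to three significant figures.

1.26 m/s

Only the electrostatic force acts, so mechanical energy is conserved: ½mv² = U₁ − U₂ = kQq(1/r₁ − 1/r₂).
U₁ − U₂ = (8.99×10⁹ N·m²/C²)(-7.34×10⁻⁶ C)(-1.40×10⁻⁶ C)(1/0.401 − 1/0.448) = 0.0242 J.
v = √(2·0.0242/0.0303) = 1.26 m/s.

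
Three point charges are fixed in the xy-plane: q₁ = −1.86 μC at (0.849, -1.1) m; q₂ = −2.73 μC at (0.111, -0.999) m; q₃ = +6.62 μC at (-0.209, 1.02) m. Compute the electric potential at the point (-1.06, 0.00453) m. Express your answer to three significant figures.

2.14×10⁴ V

Electric potential is a scalar, so the contributions from each charge add algebraically: V = Σ kqᵢ/rᵢ.
Distances from the field point to each charge: r₁ = 2.21 m, r₂ = 1.54 m, r₃ = 1.32 m.
V = k[(-1.86×10⁻⁶)/(2.21) + (-2.73×10⁻⁶)/(1.54) + (6.62×10⁻⁶)/(1.32)] = 2.14×10⁴ V.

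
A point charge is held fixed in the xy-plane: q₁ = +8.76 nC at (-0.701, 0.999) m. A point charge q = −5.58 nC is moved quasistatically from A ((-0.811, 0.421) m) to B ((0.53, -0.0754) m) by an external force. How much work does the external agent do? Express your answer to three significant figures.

For quasistatic motion the external work equals the change in potential energy: W_ext = qΔV = q(V_B − V_A).
At A: distance to the source charge is 0.588 m; V_A = kq₁/r = 134 V.
At B: distance to the source charge is 1.63 m; V_B = kq₁/r = 48.2 V.
ΔV = V_B − V_A = -85.6 V.
W_ext = qΔV = (-5.58×10⁻⁹ C)(-85.6 V) = 4.78×10⁻⁷ J.

4.78×10⁻⁷ J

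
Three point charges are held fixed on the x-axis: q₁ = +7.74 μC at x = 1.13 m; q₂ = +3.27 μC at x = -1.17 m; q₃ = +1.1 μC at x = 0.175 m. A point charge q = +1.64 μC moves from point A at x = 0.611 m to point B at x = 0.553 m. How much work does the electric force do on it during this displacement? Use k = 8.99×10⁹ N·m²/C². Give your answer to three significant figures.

0.0155 J

The work done by the electric force is W_field = −ΔU = −q(V_B − V_A) = q(V_A − V_B).
At A: distances to the source charges are 0.519 m, 1.78 m, 0.436 m; V_A = Σ kqᵢ/rᵢ = 1.73×10⁵ V.
At B: distances to the source charges are 0.577 m, 1.72 m, 0.378 m; V_B = Σ kqᵢ/rᵢ = 1.64×10⁵ V.
ΔV = V_B − V_A = -9440 V.
W_field = −qΔV = −(1.64×10⁻⁶ C)(-9440 V) = 0.0155 J.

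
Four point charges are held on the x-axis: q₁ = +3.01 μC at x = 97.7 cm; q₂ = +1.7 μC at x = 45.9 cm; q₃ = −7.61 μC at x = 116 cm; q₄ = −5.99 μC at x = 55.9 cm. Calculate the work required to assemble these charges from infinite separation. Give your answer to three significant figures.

-1.82 J

The assembly work is the sum of pairwise potential energies, U = Σ_{i<j} kqᵢqⱼ/rᵢⱼ.
Pair separations: r₁₂ = 0.518 m, r₁₃ = 0.183 m, r₁₄ = 0.418 m, r₂₃ = 0.701 m, r₂₄ = 0.100 m, r₃₄ = 0.601 m.
Summing all 6 pair terms gives U = -1.82 J.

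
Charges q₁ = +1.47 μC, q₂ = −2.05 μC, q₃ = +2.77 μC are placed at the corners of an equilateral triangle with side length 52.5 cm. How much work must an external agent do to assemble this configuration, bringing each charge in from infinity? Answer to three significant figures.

-0.0791 J

The assembly work is the sum of pairwise potential energies, U = Σ_{i<j} kqᵢqⱼ/rᵢⱼ.
All three pair separations equal the side length, 0.525 m.
U = (-0.0516) + (0.0697) + (-0.0972) = -0.0791 J.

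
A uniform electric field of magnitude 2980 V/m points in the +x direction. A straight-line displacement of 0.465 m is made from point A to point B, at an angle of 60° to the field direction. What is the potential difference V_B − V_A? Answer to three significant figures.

-693 V

Only the component of displacement along E changes the potential: ΔV = −E·d·cosθ.
ΔV = −(2980 V/m)(0.465 m)cos60° = -693 V.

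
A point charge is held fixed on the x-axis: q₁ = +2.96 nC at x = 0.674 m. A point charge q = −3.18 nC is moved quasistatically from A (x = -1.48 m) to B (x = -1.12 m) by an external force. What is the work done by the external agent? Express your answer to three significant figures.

For quasistatic motion the external work equals the change in potential energy: W_ext = qΔV = q(V_B − V_A).
At A: distance to the source charge is 2.15 m; V_A = kq₁/r = 12.4 V.
At B: distance to the source charge is 1.79 m; V_B = kq₁/r = 14.8 V.
ΔV = V_B − V_A = 2.48 V.
W_ext = qΔV = (-3.18×10⁻⁹ C)(2.48 V) = -7.88×10⁻⁹ J.

-7.88×10⁻⁹ J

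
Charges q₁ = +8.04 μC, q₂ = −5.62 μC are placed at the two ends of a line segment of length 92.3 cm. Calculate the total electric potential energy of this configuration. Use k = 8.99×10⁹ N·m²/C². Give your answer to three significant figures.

-0.440 J

The assembly work is the sum of pairwise potential energies, U = Σ_{i<j} kqᵢqⱼ/rᵢⱼ.
The separation is r = 0.923 m.
U = (-0.440) = -0.440 J.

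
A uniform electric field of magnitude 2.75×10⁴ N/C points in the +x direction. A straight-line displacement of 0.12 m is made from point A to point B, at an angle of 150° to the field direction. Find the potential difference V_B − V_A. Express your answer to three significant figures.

2860 V

Only the component of displacement along E changes the potential: ΔV = −E·d·cosθ.
ΔV = −(2.75×10⁴ V/m)(0.120 m)cos150° = 2860 V.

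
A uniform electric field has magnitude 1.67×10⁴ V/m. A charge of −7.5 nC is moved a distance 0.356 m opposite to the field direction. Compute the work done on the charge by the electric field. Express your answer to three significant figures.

The potential change for a displacement 0.356 m opposite to the field direction is ΔV = +Ed = 5950 V.
W_field = −qΔV = 4.46×10⁻⁵ J.

4.46×10⁻⁵ J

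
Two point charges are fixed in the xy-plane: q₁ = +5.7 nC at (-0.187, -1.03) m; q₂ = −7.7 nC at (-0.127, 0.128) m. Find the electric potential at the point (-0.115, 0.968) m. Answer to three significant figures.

-56.8 V

The total potential is the scalar sum of each charge's contribution, V = Σ kqᵢ/rᵢ.
Distances from the field point to each charge: r₁ = 2.00 m, r₂ = 0.840 m.
V = k[(5.70×10⁻⁹)/(2.00) + (-7.70×10⁻⁹)/(0.840)] = -56.8 V.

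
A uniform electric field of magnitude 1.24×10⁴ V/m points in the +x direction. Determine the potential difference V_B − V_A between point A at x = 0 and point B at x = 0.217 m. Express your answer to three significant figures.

-2690 V

In a uniform field, potential decreases in the direction of E: V_B − V_A = −E·Δx.
V_B − V_A = −(1.24×10⁴ V/m)(0.217 m) = -2690 V.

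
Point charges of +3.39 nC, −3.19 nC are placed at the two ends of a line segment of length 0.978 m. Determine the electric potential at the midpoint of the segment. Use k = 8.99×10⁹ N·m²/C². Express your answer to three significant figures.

Electric potential is a scalar, so the contributions from each charge add algebraically: V = Σ kqᵢ/rᵢ.
Each charge is 0.489 m from the midpoint.
V = k[(3.39×10⁻⁹)/(0.489) + (-3.19×10⁻⁹)/(0.489)] = 3.68 V.

3.68 V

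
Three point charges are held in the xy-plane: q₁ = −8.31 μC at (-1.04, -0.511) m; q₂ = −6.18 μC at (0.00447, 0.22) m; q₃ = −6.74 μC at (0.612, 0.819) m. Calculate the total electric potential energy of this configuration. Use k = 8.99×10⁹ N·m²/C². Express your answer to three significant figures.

1.04 J

The assembly work is the sum of pairwise potential energies, U = Σ_{i<j} kqᵢqⱼ/rᵢⱼ.
Pair separations: r₁₂ = 1.27 m, r₁₃ = 2.12 m, r₂₃ = 0.853 m.
U = (0.362) + (0.237) + (0.439) = 1.04 J.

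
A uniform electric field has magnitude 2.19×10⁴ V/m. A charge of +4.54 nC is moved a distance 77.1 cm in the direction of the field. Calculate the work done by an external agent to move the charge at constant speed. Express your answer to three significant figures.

The potential change for a displacement 77.1 cm in the direction of the field is ΔV = −Ed = -1.69×10⁴ V.
W_ext = qΔV = -7.67×10⁻⁵ J.

-7.67×10⁻⁵ J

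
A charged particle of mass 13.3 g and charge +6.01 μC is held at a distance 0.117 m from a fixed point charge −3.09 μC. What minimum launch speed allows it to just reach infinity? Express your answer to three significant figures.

14.6 m/s

To just escape, total mechanical energy must reach zero at infinity: ½mv²_min + U = 0, so ½mv²_min = −U = |kQq|/r.
|U| = |kQq|/r = (8.99×10⁹ N·m²/C²)(3.09×10⁻⁶)(6.01×10⁻⁶)/(0.117) = 1.43 J.
v_min = √(2|U|/m) = √(2·1.43/0.0133) = 14.6 m/s.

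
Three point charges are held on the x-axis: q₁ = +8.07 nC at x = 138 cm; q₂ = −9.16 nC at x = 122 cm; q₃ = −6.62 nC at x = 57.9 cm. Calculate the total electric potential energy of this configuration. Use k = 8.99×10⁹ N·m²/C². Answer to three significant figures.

-3.90×10⁻⁶ J

The assembly work is the sum of pairwise potential energies, U = Σ_{i<j} kqᵢqⱼ/rᵢⱼ.
Pair separations: r₁₂ = 0.160 m, r₁₃ = 0.801 m, r₂₃ = 0.641 m.
U = (-4.15×10⁻⁶) + (-6.00×10⁻⁷) + (8.50×10⁻⁷) = -3.90×10⁻⁶ J.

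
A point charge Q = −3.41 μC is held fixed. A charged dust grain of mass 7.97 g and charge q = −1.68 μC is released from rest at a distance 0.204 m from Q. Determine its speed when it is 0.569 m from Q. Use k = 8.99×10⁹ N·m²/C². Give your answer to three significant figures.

6.37 m/s

Only the electrostatic force acts, so mechanical energy is conserved: ½mv² = U₁ − U₂ = kQq(1/r₁ − 1/r₂).
U₁ − U₂ = (8.99×10⁹ N·m²/C²)(-3.41×10⁻⁶ C)(-1.68×10⁻⁶ C)(1/0.204 − 1/0.569) = 0.162 J.
v = √(2·0.162/7.97×10⁻³) = 6.37 m/s.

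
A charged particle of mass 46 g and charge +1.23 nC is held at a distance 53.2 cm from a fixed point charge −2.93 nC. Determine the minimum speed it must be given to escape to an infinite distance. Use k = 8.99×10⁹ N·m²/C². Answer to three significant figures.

1.63×10⁻³ m/s

To just escape, total mechanical energy must reach zero at infinity: ½mv²_min + U = 0, so ½mv²_min = −U = |kQq|/r.
|U| = |kQq|/r = (8.99×10⁹ N·m²/C²)(2.93×10⁻⁹)(1.23×10⁻⁹)/(0.532) = 6.09×10⁻⁸ J.
v_min = √(2|U|/m) = √(2·6.09×10⁻⁸/0.0460) = 1.63×10⁻³ m/s.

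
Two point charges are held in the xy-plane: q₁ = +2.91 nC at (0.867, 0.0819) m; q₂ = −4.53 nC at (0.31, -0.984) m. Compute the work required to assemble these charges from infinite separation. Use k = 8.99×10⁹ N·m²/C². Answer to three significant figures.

-9.85×10⁻⁸ J

The work to assemble the configuration equals its total potential energy, U = Σ kqᵢqⱼ/rᵢⱼ over all pairs.
Pair separations: r₁₂ = 1.20 m.
U = (-9.85×10⁻⁸) = -9.85×10⁻⁸ J.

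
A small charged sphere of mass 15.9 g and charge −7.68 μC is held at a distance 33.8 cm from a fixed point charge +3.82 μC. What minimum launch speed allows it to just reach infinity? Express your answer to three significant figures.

To just escape, total mechanical energy must reach zero at infinity: ½mv²_min + U = 0, so ½mv²_min = −U = |kQq|/r.
|U| = |kQq|/r = (8.99×10⁹ N·m²/C²)(3.82×10⁻⁶)(7.68×10⁻⁶)/(0.338) = 0.780 J.
v_min = √(2|U|/m) = √(2·0.780/0.0159) = 9.91 m/s.

9.91 m/s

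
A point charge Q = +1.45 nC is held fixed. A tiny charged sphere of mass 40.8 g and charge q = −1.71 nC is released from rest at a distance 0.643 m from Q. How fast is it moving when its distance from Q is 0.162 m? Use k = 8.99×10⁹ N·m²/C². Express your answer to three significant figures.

2.25×10⁻³ m/s

Only the electrostatic force acts, so mechanical energy is conserved: ½mv² = U₁ − U₂ = kQq(1/r₁ − 1/r₂).
U₁ − U₂ = (8.99×10⁹ N·m²/C²)(1.45×10⁻⁹ C)(-1.71×10⁻⁹ C)(1/0.643 − 1/0.162) = 1.03×10⁻⁷ J.
v = √(2·1.03×10⁻⁷/0.0408) = 2.25×10⁻³ m/s.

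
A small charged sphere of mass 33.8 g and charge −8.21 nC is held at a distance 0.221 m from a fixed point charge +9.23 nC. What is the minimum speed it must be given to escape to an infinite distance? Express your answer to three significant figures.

To just escape, total mechanical energy must reach zero at infinity: ½mv²_min + U = 0, so ½mv²_min = −U = |kQq|/r.
|U| = |kQq|/r = (8.99×10⁹ N·m²/C²)(9.23×10⁻⁹)(8.21×10⁻⁹)/(0.221) = 3.08×10⁻⁶ J.
v_min = √(2|U|/m) = √(2·3.08×10⁻⁶/0.0338) = 0.0135 m/s.

0.0135 m/s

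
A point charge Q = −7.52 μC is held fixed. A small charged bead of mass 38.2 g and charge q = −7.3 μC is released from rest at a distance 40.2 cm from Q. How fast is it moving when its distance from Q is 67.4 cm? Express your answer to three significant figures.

Only the electrostatic force acts, so mechanical energy is conserved: ½mv² = U₁ − U₂ = kQq(1/r₁ − 1/r₂).
U₁ − U₂ = (8.99×10⁹ N·m²/C²)(-7.52×10⁻⁶ C)(-7.30×10⁻⁶ C)(1/0.402 − 1/0.674) = 0.495 J.
v = √(2·0.495/0.0382) = 5.09 m/s.

5.09 m/s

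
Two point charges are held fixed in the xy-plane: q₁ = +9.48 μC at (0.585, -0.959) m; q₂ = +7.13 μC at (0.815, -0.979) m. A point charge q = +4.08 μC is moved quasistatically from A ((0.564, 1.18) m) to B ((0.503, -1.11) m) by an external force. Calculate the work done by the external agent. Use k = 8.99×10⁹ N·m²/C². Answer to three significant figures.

2.51 J

For quasistatic motion the external work equals the change in potential energy: W_ext = qΔV = q(V_B − V_A).
At A: distances to the source charges are 2.14 m, 2.17 m; V_A = Σ kqᵢ/rᵢ = 6.93×10⁴ V.
At B: distances to the source charges are 0.172 m, 0.338 m; V_B = Σ kqᵢ/rᵢ = 6.85×10⁵ V.
ΔV = V_B − V_A = 6.16×10⁵ V.
W_ext = qΔV = (4.08×10⁻⁶ C)(6.16×10⁵ V) = 2.51 J.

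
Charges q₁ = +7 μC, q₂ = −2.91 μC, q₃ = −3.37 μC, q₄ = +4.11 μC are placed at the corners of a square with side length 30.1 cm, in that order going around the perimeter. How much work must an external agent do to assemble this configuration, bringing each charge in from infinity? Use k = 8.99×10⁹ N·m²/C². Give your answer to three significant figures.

-0.621 J

The assembly work is the sum of pairwise potential energies, U = Σ_{i<j} kqᵢqⱼ/rᵢⱼ.
The four side pairs have separation 0.301 m and the two diagonal pairs 0.426 m.
Summing all 6 pair terms gives U = -0.621 J.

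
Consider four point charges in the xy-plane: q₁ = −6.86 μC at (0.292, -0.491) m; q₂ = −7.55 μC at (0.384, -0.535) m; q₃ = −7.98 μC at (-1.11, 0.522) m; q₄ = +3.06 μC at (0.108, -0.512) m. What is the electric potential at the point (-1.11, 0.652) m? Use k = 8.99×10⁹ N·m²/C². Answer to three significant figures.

-6.05×10⁵ V

Electric potential is a scalar, so the contributions from each charge add algebraically: V = Σ kqᵢ/rᵢ.
Distances from the field point to each charge: r₁ = 1.81 m, r₂ = 1.91 m, r₃ = 0.130 m, r₄ = 1.68 m.
V = k[(-6.86×10⁻⁶)/(1.81) + (-7.55×10⁻⁶)/(1.91) + (-7.98×10⁻⁶)/(0.130) + (3.06×10⁻⁶)/(1.68)] = -6.05×10⁵ V.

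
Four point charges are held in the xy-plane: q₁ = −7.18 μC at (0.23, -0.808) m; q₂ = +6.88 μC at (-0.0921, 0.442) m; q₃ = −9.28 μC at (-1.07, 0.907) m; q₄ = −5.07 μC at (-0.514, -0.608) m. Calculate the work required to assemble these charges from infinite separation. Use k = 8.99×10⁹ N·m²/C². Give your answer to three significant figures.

The assembly work is the sum of pairwise potential energies, U = Σ_{i<j} kqᵢqⱼ/rᵢⱼ.
Pair separations: r₁₂ = 1.29 m, r₁₃ = 2.15 m, r₁₄ = 0.770 m, r₂₃ = 1.08 m, r₂₄ = 1.13 m, r₃₄ = 1.61 m.
Summing all 6 pair terms gives U = -0.186 J.

-0.186 J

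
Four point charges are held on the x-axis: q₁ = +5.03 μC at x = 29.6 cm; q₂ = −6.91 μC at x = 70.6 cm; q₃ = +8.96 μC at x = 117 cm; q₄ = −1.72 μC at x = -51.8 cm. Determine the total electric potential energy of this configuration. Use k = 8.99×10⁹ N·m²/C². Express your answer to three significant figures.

The assembly work is the sum of pairwise potential energies, U = Σ_{i<j} kqᵢqⱼ/rᵢⱼ.
Pair separations: r₁₂ = 0.410 m, r₁₃ = 0.874 m, r₁₄ = 0.814 m, r₂₃ = 0.464 m, r₂₄ = 1.22 m, r₃₄ = 1.69 m.
Summing all 6 pair terms gives U = -1.59 J.

-1.59 J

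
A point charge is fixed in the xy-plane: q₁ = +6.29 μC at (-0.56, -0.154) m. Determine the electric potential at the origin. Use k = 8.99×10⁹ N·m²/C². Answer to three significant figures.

The total potential is the scalar sum of each charge's contribution, V = Σ kqᵢ/rᵢ.
Distances from the field point to each charge: r₁ = 0.581 m.
V = k[(6.29×10⁻⁶)/(0.581)] = 9.74×10⁴ V.

9.74×10⁴ V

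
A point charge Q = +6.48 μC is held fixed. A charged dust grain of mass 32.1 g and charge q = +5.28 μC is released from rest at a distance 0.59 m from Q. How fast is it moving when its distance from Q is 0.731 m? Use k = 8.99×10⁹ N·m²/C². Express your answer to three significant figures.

2.50 m/s

Only the electrostatic force acts, so mechanical energy is conserved: ½mv² = U₁ − U₂ = kQq(1/r₁ − 1/r₂).
U₁ − U₂ = (8.99×10⁹ N·m²/C²)(6.48×10⁻⁶ C)(5.28×10⁻⁶ C)(1/0.590 − 1/0.731) = 0.101 J.
v = √(2·0.101/0.0321) = 2.50 m/s.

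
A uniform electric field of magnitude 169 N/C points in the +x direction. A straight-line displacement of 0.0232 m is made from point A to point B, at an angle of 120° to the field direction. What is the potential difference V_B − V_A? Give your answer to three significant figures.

1.96 V

Only the component of displacement along E changes the potential: ΔV = −E·d·cosθ.
ΔV = −(169 V/m)(0.0232 m)cos120° = 1.96 V.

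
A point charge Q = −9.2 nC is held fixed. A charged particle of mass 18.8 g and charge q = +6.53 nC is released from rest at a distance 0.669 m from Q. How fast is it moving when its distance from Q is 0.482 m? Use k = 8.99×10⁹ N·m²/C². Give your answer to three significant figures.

Only the electrostatic force acts, so mechanical energy is conserved: ½mv² = U₁ − U₂ = kQq(1/r₁ − 1/r₂).
U₁ − U₂ = (8.99×10⁹ N·m²/C²)(-9.20×10⁻⁹ C)(6.53×10⁻⁹ C)(1/0.669 − 1/0.482) = 3.13×10⁻⁷ J.
v = √(2·3.13×10⁻⁷/0.0188) = 5.77×10⁻³ m/s.

5.77×10⁻³ m/s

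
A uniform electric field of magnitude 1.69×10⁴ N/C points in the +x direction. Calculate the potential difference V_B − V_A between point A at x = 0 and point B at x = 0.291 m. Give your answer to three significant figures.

-4920 V

In a uniform field, potential decreases in the direction of E: V_B − V_A = −E·Δx.
V_B − V_A = −(1.69×10⁴ V/m)(0.291 m) = -4920 V.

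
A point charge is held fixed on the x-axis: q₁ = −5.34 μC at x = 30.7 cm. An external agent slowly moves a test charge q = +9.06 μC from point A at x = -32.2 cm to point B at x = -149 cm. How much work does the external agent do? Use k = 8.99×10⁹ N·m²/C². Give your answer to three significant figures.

0.449 J

For quasistatic motion the external work equals the change in potential energy: W_ext = qΔV = q(V_B − V_A).
At A: distance to the source charge is 0.629 m; V_A = kq₁/r = -7.63×10⁴ V.
At B: distance to the source charge is 1.80 m; V_B = kq₁/r = -2.67×10⁴ V.
ΔV = V_B − V_A = 4.96×10⁴ V.
W_ext = qΔV = (9.06×10⁻⁶ C)(4.96×10⁴ V) = 0.449 J.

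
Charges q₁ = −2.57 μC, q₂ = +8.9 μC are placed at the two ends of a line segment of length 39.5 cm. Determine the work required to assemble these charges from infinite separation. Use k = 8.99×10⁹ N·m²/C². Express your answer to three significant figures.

The work to assemble the configuration equals its total potential energy, U = Σ kqᵢqⱼ/rᵢⱼ over all pairs.
The separation is r = 0.395 m.
U = (-0.521) = -0.521 J.

-0.521 J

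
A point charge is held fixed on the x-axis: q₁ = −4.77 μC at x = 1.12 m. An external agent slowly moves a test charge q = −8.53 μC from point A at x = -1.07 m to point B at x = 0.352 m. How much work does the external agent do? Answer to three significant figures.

For quasistatic motion the external work equals the change in potential energy: W_ext = qΔV = q(V_B − V_A).
At A: distance to the source charge is 2.19 m; V_A = kq₁/r = -1.96×10⁴ V.
At B: distance to the source charge is 0.768 m; V_B = kq₁/r = -5.58×10⁴ V.
ΔV = V_B − V_A = -3.63×10⁴ V.
W_ext = qΔV = (-8.53×10⁻⁶ C)(-3.63×10⁴ V) = 0.309 J.

0.309 J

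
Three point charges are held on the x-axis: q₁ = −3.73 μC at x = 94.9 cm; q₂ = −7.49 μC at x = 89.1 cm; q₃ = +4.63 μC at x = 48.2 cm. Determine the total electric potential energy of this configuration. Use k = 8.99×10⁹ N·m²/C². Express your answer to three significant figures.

The work to assemble the configuration equals its total potential energy, U = Σ kqᵢqⱼ/rᵢⱼ over all pairs.
Pair separations: r₁₂ = 0.0580 m, r₁₃ = 0.467 m, r₂₃ = 0.409 m.
U = (4.33) + (-0.332) + (-0.762) = 3.24 J.

3.24 J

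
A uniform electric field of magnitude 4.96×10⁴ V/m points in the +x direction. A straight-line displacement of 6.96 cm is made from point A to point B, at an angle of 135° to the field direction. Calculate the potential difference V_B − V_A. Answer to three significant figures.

Only the component of displacement along E changes the potential: ΔV = −E·d·cosθ.
ΔV = −(4.96×10⁴ V/m)(0.0696 m)cos135° = 2440 V.

2440 V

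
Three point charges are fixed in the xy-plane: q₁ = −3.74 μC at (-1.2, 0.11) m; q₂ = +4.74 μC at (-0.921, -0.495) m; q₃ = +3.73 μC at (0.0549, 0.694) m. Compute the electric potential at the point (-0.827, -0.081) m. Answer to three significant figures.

4.87×10⁴ V

Electric potential is a scalar, so the contributions from each charge add algebraically: V = Σ kqᵢ/rᵢ.
Distances from the field point to each charge: r₁ = 0.419 m, r₂ = 0.425 m, r₃ = 1.17 m.
V = k[(-3.74×10⁻⁶)/(0.419) + (4.74×10⁻⁶)/(0.425) + (3.73×10⁻⁶)/(1.17)] = 4.87×10⁴ V.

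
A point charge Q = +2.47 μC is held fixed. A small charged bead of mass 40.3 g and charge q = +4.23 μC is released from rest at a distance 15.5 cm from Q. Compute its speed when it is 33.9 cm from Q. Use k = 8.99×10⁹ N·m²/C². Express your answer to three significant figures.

4.04 m/s

Only the electrostatic force acts, so mechanical energy is conserved: ½mv² = U₁ − U₂ = kQq(1/r₁ − 1/r₂).
U₁ − U₂ = (8.99×10⁹ N·m²/C²)(2.47×10⁻⁶ C)(4.23×10⁻⁶ C)(1/0.155 − 1/0.339) = 0.329 J.
v = √(2·0.329/0.0403) = 4.04 m/s.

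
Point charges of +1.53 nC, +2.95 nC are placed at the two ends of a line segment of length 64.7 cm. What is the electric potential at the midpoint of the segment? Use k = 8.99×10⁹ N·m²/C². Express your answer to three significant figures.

124 V

The total potential is the scalar sum of each charge's contribution, V = Σ kqᵢ/rᵢ.
Each charge is 0.324 m from the midpoint.
V = k[(1.53×10⁻⁹)/(0.324) + (2.95×10⁻⁹)/(0.324)] = 124 V.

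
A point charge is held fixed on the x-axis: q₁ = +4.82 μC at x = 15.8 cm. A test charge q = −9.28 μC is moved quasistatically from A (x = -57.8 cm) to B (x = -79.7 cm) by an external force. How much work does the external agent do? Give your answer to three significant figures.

For quasistatic motion the external work equals the change in potential energy: W_ext = qΔV = q(V_B − V_A).
At A: distance to the source charge is 0.736 m; V_A = kq₁/r = 5.89×10⁴ V.
At B: distance to the source charge is 0.955 m; V_B = kq₁/r = 4.54×10⁴ V.
ΔV = V_B − V_A = -1.35×10⁴ V.
W_ext = qΔV = (-9.28×10⁻⁶ C)(-1.35×10⁴ V) = 0.125 J.

0.125 J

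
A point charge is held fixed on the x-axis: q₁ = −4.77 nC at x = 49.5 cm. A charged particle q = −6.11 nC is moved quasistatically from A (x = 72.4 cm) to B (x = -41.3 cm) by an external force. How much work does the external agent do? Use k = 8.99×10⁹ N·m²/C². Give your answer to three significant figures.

-8.56×10⁻⁷ J

For quasistatic motion the external work equals the change in potential energy: W_ext = qΔV = q(V_B − V_A).
At A: distance to the source charge is 0.229 m; V_A = kq₁/r = -187 V.
At B: distance to the source charge is 0.908 m; V_B = kq₁/r = -47.2 V.
ΔV = V_B − V_A = 140 V.
W_ext = qΔV = (-6.11×10⁻⁹ C)(140 V) = -8.56×10⁻⁷ J.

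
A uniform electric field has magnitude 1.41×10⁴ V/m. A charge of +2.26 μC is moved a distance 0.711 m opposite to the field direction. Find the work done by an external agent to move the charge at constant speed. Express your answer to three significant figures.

0.0227 J

The potential change for a displacement 0.711 m opposite to the field direction is ΔV = +Ed = 1.00×10⁴ V.
W_ext = qΔV = 0.0227 J.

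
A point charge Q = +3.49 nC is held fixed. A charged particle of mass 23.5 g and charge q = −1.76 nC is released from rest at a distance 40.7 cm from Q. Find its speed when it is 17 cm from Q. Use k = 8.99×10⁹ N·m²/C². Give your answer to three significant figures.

4.01×10⁻³ m/s

Only the electrostatic force acts, so mechanical energy is conserved: ½mv² = U₁ − U₂ = kQq(1/r₁ − 1/r₂).
U₁ − U₂ = (8.99×10⁹ N·m²/C²)(3.49×10⁻⁹ C)(-1.76×10⁻⁹ C)(1/0.407 − 1/0.170) = 1.89×10⁻⁷ J.
v = √(2·1.89×10⁻⁷/0.0235) = 4.01×10⁻³ m/s.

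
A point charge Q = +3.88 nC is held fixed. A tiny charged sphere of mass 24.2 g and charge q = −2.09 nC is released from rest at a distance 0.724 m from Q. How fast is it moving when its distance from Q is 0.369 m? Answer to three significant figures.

Only the electrostatic force acts, so mechanical energy is conserved: ½mv² = U₁ − U₂ = kQq(1/r₁ − 1/r₂).
U₁ − U₂ = (8.99×10⁹ N·m²/C²)(3.88×10⁻⁹ C)(-2.09×10⁻⁹ C)(1/0.724 − 1/0.369) = 9.69×10⁻⁸ J.
v = √(2·9.69×10⁻⁸/0.0242) = 2.83×10⁻³ m/s.

2.83×10⁻³ m/s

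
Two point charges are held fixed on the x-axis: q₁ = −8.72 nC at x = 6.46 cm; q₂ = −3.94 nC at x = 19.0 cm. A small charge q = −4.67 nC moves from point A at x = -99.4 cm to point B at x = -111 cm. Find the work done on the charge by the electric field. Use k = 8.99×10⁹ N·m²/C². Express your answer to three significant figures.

4.66×10⁻⁸ J

The work done by the electric force is W_field = −ΔU = −q(V_B − V_A) = q(V_A − V_B).
At A: distances to the source charges are 1.06 m, 1.18 m; V_A = Σ kqᵢ/rᵢ = -104 V.
At B: distances to the source charges are 1.17 m, 1.30 m; V_B = Σ kqᵢ/rᵢ = -94.0 V.
ΔV = V_B − V_A = 9.98 V.
W_field = −qΔV = −(-4.67×10⁻⁹ C)(9.98 V) = 4.66×10⁻⁸ J.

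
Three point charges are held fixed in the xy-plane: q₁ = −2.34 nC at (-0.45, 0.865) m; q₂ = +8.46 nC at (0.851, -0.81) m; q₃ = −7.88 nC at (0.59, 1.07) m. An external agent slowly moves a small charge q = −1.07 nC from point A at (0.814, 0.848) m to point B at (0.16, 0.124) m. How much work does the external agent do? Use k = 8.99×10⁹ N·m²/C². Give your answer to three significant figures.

For quasistatic motion the external work equals the change in potential energy: W_ext = qΔV = q(V_B − V_A).
At A: distances to the source charges are 1.26 m, 1.66 m, 0.315 m; V_A = Σ kqᵢ/rᵢ = -195 V.
At B: distances to the source charges are 0.960 m, 1.16 m, 1.04 m; V_B = Σ kqᵢ/rᵢ = -24.6 V.
ΔV = V_B − V_A = 171 V.
W_ext = qΔV = (-1.07×10⁻⁹ C)(171 V) = -1.83×10⁻⁷ J.

-1.83×10⁻⁷ J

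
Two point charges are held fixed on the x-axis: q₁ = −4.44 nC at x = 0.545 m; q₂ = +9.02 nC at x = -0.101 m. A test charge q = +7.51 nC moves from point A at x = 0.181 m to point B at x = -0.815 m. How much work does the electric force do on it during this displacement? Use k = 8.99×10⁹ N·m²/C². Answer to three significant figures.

The work done by the electric force is W_field = −ΔU = −q(V_B − V_A) = q(V_A − V_B).
At A: distances to the source charges are 0.364 m, 0.282 m; V_A = Σ kqᵢ/rᵢ = 178 V.
At B: distances to the source charges are 1.36 m, 0.714 m; V_B = Σ kqᵢ/rᵢ = 84.2 V.
ΔV = V_B − V_A = -93.7 V.
W_field = −qΔV = −(7.51×10⁻⁹ C)(-93.7 V) = 7.03×10⁻⁷ J.

7.03×10⁻⁷ J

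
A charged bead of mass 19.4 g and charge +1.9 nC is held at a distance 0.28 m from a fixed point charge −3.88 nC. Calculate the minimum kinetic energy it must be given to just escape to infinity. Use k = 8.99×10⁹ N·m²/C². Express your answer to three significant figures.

To just escape, total mechanical energy must reach zero at infinity: ½mv²_min + U = 0, so ½mv²_min = −U = |kQq|/r.
|U| = |kQq|/r = (8.99×10⁹ N·m²/C²)(3.88×10⁻⁹)(1.90×10⁻⁹)/(0.280) = 2.37×10⁻⁷ J.

2.37×10⁻⁷ J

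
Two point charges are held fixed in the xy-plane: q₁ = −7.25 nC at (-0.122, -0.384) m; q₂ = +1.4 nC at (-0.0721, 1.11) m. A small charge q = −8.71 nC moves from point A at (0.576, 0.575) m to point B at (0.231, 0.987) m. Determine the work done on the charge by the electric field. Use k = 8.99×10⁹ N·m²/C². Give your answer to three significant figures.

The work done by the electric force is W_field = −ΔU = −q(V_B − V_A) = q(V_A − V_B).
At A: distances to the source charges are 1.19 m, 0.840 m; V_A = Σ kqᵢ/rᵢ = -40.0 V.
At B: distances to the source charges are 1.42 m, 0.327 m; V_B = Σ kqᵢ/rᵢ = -7.56 V.
ΔV = V_B − V_A = 32.4 V.
W_field = −qΔV = −(-8.71×10⁻⁹ C)(32.4 V) = 2.82×10⁻⁷ J.

2.82×10⁻⁷ J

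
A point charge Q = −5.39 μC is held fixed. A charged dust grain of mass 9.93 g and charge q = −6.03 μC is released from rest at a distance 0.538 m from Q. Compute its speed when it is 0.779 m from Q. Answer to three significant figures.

5.82 m/s

Only the electrostatic force acts, so mechanical energy is conserved: ½mv² = U₁ − U₂ = kQq(1/r₁ − 1/r₂).
U₁ − U₂ = (8.99×10⁹ N·m²/C²)(-5.39×10⁻⁶ C)(-6.03×10⁻⁶ C)(1/0.538 − 1/0.779) = 0.168 J.
v = √(2·0.168/9.93×10⁻³) = 5.82 m/s.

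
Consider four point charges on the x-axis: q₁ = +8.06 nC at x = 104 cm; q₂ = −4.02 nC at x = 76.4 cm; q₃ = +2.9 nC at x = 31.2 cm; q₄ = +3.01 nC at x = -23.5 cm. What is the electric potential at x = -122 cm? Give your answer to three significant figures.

58.3 V

The total potential is the scalar sum of each charge's contribution, V = Σ kqᵢ/rᵢ.
Distances from the field point to each charge: r₁ = 2.26 m, r₂ = 1.98 m, r₃ = 1.53 m, r₄ = 0.985 m.
V = k[(8.06×10⁻⁹)/(2.26) + (-4.02×10⁻⁹)/(1.98) + (2.90×10⁻⁹)/(1.53) + (3.01×10⁻⁹)/(0.985)] = 58.3 V.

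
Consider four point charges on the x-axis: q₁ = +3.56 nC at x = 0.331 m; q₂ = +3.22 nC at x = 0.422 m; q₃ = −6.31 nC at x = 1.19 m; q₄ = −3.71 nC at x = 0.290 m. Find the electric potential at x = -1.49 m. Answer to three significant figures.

-7.19 V

Electric potential is a scalar, so the contributions from each charge add algebraically: V = Σ kqᵢ/rᵢ.
Distances from the field point to each charge: r₁ = 1.82 m, r₂ = 1.91 m, r₃ = 2.68 m, r₄ = 1.78 m.
V = k[(3.56×10⁻⁹)/(1.82) + (3.22×10⁻⁹)/(1.91) + (-6.31×10⁻⁹)/(2.68) + (-3.71×10⁻⁹)/(1.78)] = -7.19 V.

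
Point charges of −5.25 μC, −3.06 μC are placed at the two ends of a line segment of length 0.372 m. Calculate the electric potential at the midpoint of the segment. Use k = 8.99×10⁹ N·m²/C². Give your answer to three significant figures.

The total potential is the scalar sum of each charge's contribution, V = Σ kqᵢ/rᵢ.
Each charge is 0.186 m from the midpoint.
V = k[(-5.25×10⁻⁶)/(0.186) + (-3.06×10⁻⁶)/(0.186)] = -4.02×10⁵ V.

-4.02×10⁵ V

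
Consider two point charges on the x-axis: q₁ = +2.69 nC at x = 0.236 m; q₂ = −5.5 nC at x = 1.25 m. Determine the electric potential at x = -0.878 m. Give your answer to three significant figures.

The total potential is the scalar sum of each charge's contribution, V = Σ kqᵢ/rᵢ.
Distances from the field point to each charge: r₁ = 1.11 m, r₂ = 2.13 m.
V = k[(2.69×10⁻⁹)/(1.11) + (-5.50×10⁻⁹)/(2.13)] = -1.53 V.

-1.53 V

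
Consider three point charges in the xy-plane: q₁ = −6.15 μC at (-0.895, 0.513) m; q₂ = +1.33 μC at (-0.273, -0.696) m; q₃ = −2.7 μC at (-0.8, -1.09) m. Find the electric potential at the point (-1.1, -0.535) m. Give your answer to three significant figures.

The total potential is the scalar sum of each charge's contribution, V = Σ kqᵢ/rᵢ.
Distances from the field point to each charge: r₁ = 1.07 m, r₂ = 0.843 m, r₃ = 0.631 m.
V = k[(-6.15×10⁻⁶)/(1.07) + (1.33×10⁻⁶)/(0.843) + (-2.70×10⁻⁶)/(0.631)] = -7.61×10⁴ V.

-7.61×10⁴ V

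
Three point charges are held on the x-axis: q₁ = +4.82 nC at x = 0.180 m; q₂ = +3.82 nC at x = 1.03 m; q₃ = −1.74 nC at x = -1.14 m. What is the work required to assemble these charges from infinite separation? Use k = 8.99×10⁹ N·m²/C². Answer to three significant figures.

The assembly work is the sum of pairwise potential energies, U = Σ_{i<j} kqᵢqⱼ/rᵢⱼ.
Pair separations: r₁₂ = 0.850 m, r₁₃ = 1.32 m, r₂₃ = 2.17 m.
U = (1.95×10⁻⁷) + (-5.71×10⁻⁸) + (-2.75×10⁻⁸) = 1.10×10⁻⁷ J.

1.10×10⁻⁷ J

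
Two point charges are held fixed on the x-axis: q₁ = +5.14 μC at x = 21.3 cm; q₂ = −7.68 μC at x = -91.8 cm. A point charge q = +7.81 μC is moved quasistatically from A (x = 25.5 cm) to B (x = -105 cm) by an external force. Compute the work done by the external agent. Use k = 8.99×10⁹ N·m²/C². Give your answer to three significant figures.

For quasistatic motion the external work equals the change in potential energy: W_ext = qΔV = q(V_B − V_A).
At A: distances to the source charges are 0.0420 m, 1.17 m; V_A = Σ kqᵢ/rᵢ = 1.04×10⁶ V.
At B: distances to the source charges are 1.26 m, 0.132 m; V_B = Σ kqᵢ/rᵢ = -4.86×10⁵ V.
ΔV = V_B − V_A = -1.53×10⁶ V.
W_ext = qΔV = (7.81×10⁻⁶ C)(-1.53×10⁶ V) = -11.9 J.

-11.9 J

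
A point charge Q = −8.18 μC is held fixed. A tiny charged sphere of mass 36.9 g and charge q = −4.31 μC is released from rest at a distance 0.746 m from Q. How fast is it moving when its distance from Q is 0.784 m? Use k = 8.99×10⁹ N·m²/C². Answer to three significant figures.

1.06 m/s

Only the electrostatic force acts, so mechanical energy is conserved: ½mv² = U₁ − U₂ = kQq(1/r₁ − 1/r₂).
U₁ − U₂ = (8.99×10⁹ N·m²/C²)(-8.18×10⁻⁶ C)(-4.31×10⁻⁶ C)(1/0.746 − 1/0.784) = 0.0206 J.
v = √(2·0.0206/0.0369) = 1.06 m/s.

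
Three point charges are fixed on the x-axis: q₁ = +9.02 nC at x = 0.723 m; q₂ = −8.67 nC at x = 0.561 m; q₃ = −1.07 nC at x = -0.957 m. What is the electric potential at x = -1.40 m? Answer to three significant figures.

The total potential is the scalar sum of each charge's contribution, V = Σ kqᵢ/rᵢ.
Distances from the field point to each charge: r₁ = 2.12 m, r₂ = 1.96 m, r₃ = 0.443 m.
V = k[(9.02×10⁻⁹)/(2.12) + (-8.67×10⁻⁹)/(1.96) + (-1.07×10⁻⁹)/(0.443)] = -23.3 V.

-23.3 V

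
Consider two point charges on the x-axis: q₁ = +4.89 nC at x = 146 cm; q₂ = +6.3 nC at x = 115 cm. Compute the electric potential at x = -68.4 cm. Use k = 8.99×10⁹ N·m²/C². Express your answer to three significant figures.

51.4 V

The total potential is the scalar sum of each charge's contribution, V = Σ kqᵢ/rᵢ.
Distances from the field point to each charge: r₁ = 2.14 m, r₂ = 1.83 m.
V = k[(4.89×10⁻⁹)/(2.14) + (6.30×10⁻⁹)/(1.83)] = 51.4 V.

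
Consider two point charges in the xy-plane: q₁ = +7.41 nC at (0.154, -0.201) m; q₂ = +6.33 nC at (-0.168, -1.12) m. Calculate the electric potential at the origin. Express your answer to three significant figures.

313 V

The total potential is the scalar sum of each charge's contribution, V = Σ kqᵢ/rᵢ.
Distances from the field point to each charge: r₁ = 0.253 m, r₂ = 1.13 m.
V = k[(7.41×10⁻⁹)/(0.253) + (6.33×10⁻⁹)/(1.13)] = 313 V.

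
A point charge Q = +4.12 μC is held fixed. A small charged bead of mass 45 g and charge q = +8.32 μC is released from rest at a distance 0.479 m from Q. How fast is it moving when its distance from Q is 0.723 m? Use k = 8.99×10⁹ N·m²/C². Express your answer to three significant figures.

3.11 m/s

Only the electrostatic force acts, so mechanical energy is conserved: ½mv² = U₁ − U₂ = kQq(1/r₁ − 1/r₂).
U₁ − U₂ = (8.99×10⁹ N·m²/C²)(4.12×10⁻⁶ C)(8.32×10⁻⁶ C)(1/0.479 − 1/0.723) = 0.217 J.
v = √(2·0.217/0.0450) = 3.11 m/s.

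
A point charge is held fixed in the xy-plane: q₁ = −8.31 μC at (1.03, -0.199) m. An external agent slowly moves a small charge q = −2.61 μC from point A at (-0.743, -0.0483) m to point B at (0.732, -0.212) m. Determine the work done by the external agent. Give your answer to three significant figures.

0.544 J

For quasistatic motion the external work equals the change in potential energy: W_ext = qΔV = q(V_B − V_A).
At A: distance to the source charge is 1.78 m; V_A = kq₁/r = -4.20×10⁴ V.
At B: distance to the source charge is 0.298 m; V_B = kq₁/r = -2.50×10⁵ V.
ΔV = V_B − V_A = -2.08×10⁵ V.
W_ext = qΔV = (-2.61×10⁻⁶ C)(-2.08×10⁵ V) = 0.544 J.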